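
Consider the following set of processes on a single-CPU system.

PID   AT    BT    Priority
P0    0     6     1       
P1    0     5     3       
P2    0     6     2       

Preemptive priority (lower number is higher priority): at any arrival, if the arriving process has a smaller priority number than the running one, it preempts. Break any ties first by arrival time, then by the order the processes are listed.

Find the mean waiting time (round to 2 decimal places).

6.00

Timeline: | P0 0-6 | P2 6-12 | P1 12-17 |
Completion: P0=6  P1=17  P2=12
Waiting times: P0=0, P1=12, P2=6
Average waiting = (0+12+6) / 3 = 18/3 = 6.00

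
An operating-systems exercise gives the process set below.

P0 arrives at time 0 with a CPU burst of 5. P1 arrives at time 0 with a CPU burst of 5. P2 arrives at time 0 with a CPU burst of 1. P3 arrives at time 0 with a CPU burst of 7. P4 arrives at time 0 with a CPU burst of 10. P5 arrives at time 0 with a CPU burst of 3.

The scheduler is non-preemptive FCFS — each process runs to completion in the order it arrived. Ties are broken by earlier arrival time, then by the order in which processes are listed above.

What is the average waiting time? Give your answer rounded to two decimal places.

Gantt: | P0 0-5 | P1 5-10 | P2 10-11 | P3 11-18 | P4 18-28 | P5 28-31 |
Completion: P0=5  P1=10  P2=11  P3=18  P4=28  P5=31
Turnaround (C−A): P0=5  P1=10  P2=11  P3=18  P4=28  P5=31
Waiting times: P0=0, P1=5, P2=10, P3=11, P4=18, P5=28
Average waiting = (0+5+10+11+18+28) / 6 = 72/6 = 12.00

12.00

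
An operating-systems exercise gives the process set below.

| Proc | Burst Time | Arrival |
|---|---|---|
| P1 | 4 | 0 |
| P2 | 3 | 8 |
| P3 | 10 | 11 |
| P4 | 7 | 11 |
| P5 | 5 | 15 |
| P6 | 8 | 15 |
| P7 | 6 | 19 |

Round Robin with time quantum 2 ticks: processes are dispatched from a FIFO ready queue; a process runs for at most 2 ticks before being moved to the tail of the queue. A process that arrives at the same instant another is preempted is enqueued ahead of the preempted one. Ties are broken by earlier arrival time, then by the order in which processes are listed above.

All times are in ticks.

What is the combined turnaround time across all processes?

Gantt: | P1 0-4 | idle 4-8 | P2 8-11 | P3 11-13 | P4 13-15 | P3 15-17 | P5 17-19 | P6 19-21 | P4 21-23 | P3 23-25 | P7 25-27 | P5 27-29 | P6 29-31 | P4 31-33 | P3 33-35 | P7 35-37 | P5 37-38 | P6 38-40 | P4 40-41 | P3 41-43 | P7 43-45 | P6 45-47 |
Completion: P1=4  P2=11  P3=43  P4=41  P5=38  P6=47  P7=45
Turnaround (C−A): P1=4  P2=3  P3=32  P4=30  P5=23  P6=32  P7=26
Turnaround = completion − arrival: P1=4, P2=3, P3=32, P4=30, P5=23, P6=32, P7=26
Total turnaround = 4 + 3 + 32 + 30 + 23 + 32 + 26 = 150

150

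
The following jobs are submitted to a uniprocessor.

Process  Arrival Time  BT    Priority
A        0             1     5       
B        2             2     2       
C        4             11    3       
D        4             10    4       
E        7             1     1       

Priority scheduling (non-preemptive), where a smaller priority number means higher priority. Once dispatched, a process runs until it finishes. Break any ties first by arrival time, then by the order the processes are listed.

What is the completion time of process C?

15

Timeline: | A 0-1 | idle 1-2 | B 2-4 | C 4-15 | E 15-16 | D 16-26 |
Completion: A=1  B=4  C=15  D=26  E=16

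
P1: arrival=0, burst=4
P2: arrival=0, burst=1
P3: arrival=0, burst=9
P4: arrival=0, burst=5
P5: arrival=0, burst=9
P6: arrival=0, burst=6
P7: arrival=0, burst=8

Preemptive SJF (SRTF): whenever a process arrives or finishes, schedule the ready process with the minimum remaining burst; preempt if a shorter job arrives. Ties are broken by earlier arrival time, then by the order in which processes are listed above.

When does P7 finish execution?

Gantt: | P2 0-1 | P1 1-5 | P4 5-10 | P6 10-16 | P7 16-24 | P3 24-33 | P5 33-42 |
Completion: P1=5  P2=1  P3=33  P4=10  P5=42  P6=16  P7=24

24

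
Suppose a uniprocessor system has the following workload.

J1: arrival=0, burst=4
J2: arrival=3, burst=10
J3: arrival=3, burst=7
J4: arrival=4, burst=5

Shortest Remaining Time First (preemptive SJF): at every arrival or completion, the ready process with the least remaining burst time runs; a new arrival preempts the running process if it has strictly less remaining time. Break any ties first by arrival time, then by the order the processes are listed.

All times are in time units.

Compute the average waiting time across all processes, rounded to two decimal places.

4.75

Schedule: | J1 0-4 | J4 4-9 | J3 9-16 | J2 16-26 |
Completion: J1=4  J2=26  J3=16  J4=9
Waiting times: J1=0, J2=13, J3=6, J4=0
Average waiting = (0+13+6+0) / 4 = 19/4 = 4.75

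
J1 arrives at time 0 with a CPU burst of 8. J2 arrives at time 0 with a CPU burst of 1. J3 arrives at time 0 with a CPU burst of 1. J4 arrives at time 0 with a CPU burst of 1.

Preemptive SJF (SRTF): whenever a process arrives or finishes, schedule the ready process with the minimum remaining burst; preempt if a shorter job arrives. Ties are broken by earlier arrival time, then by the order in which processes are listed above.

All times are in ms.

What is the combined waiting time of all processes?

Timeline: | J2 0-1 | J3 1-2 | J4 2-3 | J1 3-11 |
Completion: J1=11  J2=1  J3=2  J4=3
Turnaround (C−A): J1=11  J2=1  J3=2  J4=3
Waiting = turnaround − burst: J1=3, J2=0, J3=1, J4=2
Total waiting = 3 + 0 + 1 + 2 = 6

6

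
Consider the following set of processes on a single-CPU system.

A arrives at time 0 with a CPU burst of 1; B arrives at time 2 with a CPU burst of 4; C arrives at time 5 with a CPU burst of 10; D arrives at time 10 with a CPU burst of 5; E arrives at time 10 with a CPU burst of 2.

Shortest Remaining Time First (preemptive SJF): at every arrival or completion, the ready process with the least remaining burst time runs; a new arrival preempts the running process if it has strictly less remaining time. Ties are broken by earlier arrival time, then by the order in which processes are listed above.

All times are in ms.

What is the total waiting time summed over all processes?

Timeline: | A 0-1 | idle 1-2 | B 2-6 | C 6-10 | E 10-12 | D 12-17 | C 17-23 |
Completion: A=1  B=6  C=23  D=17  E=12
Turnaround (C−A): A=1  B=4  C=18  D=7  E=2
Waiting = turnaround − burst: A=0, B=0, C=8, D=2, E=0
Total waiting = 0 + 0 + 8 + 2 + 0 = 10

10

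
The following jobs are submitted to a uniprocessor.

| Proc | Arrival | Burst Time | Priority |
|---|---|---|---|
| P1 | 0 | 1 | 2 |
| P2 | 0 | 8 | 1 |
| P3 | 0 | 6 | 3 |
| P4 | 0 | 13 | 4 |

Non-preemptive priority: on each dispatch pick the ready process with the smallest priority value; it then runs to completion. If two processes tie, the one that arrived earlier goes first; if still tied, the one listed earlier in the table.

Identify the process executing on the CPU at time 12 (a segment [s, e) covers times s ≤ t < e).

P3

Schedule: | P2 0-8 | P1 8-9 | P3 9-15 | P4 15-28 |
Completion: P1=9  P2=8  P3=15  P4=28
Turnaround (C−A): P1=9  P2=8  P3=15  P4=28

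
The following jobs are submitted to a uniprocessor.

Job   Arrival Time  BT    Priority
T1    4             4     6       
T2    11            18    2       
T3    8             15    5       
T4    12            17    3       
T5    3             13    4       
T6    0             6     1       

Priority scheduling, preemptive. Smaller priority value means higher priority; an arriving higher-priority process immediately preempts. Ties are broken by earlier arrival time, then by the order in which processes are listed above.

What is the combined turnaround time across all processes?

Timeline: | T6 0-6 | T5 6-11 | T2 11-29 | T4 29-46 | T5 46-54 | T3 54-69 | T1 69-73 |
Completion: T1=73  T2=29  T3=69  T4=46  T5=54  T6=6
Turnaround = completion − arrival: T1=69, T2=18, T3=61, T4=34, T5=51, T6=6
Total turnaround = 69 + 18 + 61 + 34 + 51 + 6 = 239

239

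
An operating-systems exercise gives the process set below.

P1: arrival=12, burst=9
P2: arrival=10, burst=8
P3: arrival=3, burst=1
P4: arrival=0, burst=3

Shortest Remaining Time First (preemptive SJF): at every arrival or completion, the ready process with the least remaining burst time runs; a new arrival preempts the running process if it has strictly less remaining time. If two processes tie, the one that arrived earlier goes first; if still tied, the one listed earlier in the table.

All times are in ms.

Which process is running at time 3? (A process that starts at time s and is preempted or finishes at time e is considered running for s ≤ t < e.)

Timeline: | P4 0-3 | P3 3-4 | idle 4-10 | P2 10-18 | P1 18-27 |
Completion: P1=27  P2=18  P3=4  P4=3
Turnaround (C−A): P1=15  P2=8  P3=1  P4=3

P3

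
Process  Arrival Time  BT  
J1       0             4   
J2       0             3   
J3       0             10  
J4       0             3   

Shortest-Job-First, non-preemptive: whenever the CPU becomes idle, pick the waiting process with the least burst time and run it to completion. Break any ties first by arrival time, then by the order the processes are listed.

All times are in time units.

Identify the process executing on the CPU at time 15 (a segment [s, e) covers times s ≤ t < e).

Schedule: | J2 0-3 | J4 3-6 | J1 6-10 | J3 10-20 |
Completion: J1=10  J2=3  J3=20  J4=6
Turnaround (C−A): J1=10  J2=3  J3=20  J4=6

J3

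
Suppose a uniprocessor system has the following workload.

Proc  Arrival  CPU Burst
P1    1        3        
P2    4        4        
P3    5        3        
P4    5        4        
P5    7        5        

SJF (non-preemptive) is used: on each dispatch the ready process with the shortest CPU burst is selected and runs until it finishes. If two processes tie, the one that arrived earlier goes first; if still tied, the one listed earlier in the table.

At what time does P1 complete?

4

Timeline: | idle 0-1 | P1 1-4 | P2 4-8 | P3 8-11 | P4 11-15 | P5 15-20 |
Completion: P1=4  P2=8  P3=11  P4=15  P5=20
Turnaround (C−A): P1=3  P2=4  P3=6  P4=10  P5=13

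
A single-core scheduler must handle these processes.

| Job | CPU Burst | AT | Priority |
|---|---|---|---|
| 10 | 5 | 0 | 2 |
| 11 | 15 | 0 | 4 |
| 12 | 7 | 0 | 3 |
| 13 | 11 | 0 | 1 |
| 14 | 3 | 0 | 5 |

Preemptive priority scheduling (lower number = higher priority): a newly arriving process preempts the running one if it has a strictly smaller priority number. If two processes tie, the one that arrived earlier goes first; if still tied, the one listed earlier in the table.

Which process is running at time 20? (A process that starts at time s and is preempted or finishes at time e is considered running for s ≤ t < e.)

Gantt: | 13 0-11 | 10 11-16 | 12 16-23 | 11 23-38 | 14 38-41 |
Completion: 10=16  11=38  12=23  13=11  14=41

12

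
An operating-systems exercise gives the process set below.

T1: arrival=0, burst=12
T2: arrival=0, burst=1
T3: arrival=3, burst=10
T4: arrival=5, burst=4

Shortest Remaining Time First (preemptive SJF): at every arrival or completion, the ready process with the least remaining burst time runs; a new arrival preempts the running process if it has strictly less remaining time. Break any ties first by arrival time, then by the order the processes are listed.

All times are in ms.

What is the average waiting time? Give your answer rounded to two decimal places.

Gantt: | T2 0-1 | T1 1-5 | T4 5-9 | T1 9-17 | T3 17-27 |
Completion: T1=17  T2=1  T3=27  T4=9
Waiting times: T1=5, T2=0, T3=14, T4=0
Average waiting = (5+0+14+0) / 4 = 19/4 = 4.75

4.75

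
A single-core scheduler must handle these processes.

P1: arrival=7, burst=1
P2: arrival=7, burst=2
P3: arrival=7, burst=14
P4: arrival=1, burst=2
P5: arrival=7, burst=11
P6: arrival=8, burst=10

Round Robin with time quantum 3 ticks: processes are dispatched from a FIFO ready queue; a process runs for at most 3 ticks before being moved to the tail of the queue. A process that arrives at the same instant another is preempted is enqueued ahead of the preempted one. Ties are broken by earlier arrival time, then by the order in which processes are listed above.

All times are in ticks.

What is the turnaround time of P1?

1

Timeline: | idle 0-1 | P4 1-3 | idle 3-7 | P1 7-8 | P2 8-10 | P3 10-13 | P5 13-16 | P6 16-19 | P3 19-22 | P5 22-25 | P6 25-28 | P3 28-31 | P5 31-34 | P6 34-37 | P3 37-40 | P5 40-42 | P6 42-43 | P3 43-45 |
Completion: P1=8  P2=10  P3=45  P4=3  P5=42  P6=43
Turnaround(P1) = completion − arrival = 8 − 7 = 1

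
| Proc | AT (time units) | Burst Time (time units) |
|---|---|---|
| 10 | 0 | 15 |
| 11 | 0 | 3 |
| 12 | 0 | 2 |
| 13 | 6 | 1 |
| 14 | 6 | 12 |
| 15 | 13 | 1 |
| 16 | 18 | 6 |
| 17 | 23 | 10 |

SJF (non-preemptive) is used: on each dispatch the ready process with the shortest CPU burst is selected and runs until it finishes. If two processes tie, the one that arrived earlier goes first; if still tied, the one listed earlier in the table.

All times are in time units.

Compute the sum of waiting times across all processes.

70

Gantt: | 12 0-2 | 11 2-5 | 10 5-20 | 13 20-21 | 15 21-22 | 16 22-28 | 17 28-38 | 14 38-50 |
Completion: 10=20  11=5  12=2  13=21  14=50  15=22  16=28  17=38
Turnaround (C−A): 10=20  11=5  12=2  13=15  14=44  15=9  16=10  17=15
Waiting = turnaround − burst: 10=5, 11=2, 12=0, 13=14, 14=32, 15=8, 16=4, 17=5
Total waiting = 5 + 2 + 0 + 14 + 32 + 8 + 4 + 5 = 70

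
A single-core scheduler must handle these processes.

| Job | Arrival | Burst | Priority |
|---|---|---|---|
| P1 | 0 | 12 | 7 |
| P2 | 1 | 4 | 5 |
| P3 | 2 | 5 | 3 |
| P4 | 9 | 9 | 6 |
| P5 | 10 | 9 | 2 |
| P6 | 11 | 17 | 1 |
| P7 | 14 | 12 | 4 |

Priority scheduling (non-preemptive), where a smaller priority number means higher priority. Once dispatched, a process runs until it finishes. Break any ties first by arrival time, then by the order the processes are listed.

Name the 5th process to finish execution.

Schedule: | P1 0-12 | P6 12-29 | P5 29-38 | P3 38-43 | P7 43-55 | P2 55-59 | P4 59-68 |
Completion: P1=12  P2=59  P3=43  P4=68  P5=38  P6=29  P7=55
Turnaround (C−A): P1=12  P2=58  P3=41  P4=59  P5=28  P6=18  P7=41
Finish order: P1 → P6 → P5 → P3 → P7 → P2 → P4

P7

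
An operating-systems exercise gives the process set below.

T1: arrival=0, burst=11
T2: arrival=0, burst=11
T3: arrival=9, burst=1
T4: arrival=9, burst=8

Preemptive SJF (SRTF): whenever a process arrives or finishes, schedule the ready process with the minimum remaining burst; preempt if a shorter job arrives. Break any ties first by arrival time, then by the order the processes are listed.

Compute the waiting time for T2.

Schedule: | T1 0-9 | T3 9-10 | T1 10-12 | T4 12-20 | T2 20-31 |
Completion: T1=12  T2=31  T3=10  T4=20
Waiting(T2) = turnaround − burst = 31 − 11 = 20

20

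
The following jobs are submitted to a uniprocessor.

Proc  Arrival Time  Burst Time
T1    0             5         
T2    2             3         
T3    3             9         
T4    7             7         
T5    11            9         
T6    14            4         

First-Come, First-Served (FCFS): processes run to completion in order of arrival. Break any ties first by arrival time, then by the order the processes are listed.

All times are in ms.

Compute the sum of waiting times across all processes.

Timeline: | T1 0-5 | T2 5-8 | T3 8-17 | T4 17-24 | T5 24-33 | T6 33-37 |
Completion: T1=5  T2=8  T3=17  T4=24  T5=33  T6=37
Waiting = turnaround − burst: T1=0, T2=3, T3=5, T4=10, T5=13, T6=19
Total waiting = 0 + 3 + 5 + 10 + 13 + 19 = 50

50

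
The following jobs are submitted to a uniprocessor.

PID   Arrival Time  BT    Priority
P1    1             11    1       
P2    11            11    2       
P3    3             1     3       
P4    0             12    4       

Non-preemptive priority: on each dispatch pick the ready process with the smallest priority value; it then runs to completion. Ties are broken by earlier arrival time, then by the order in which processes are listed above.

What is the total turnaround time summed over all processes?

89

Gantt: | P4 0-12 | P1 12-23 | P2 23-34 | P3 34-35 |
Completion: P1=23  P2=34  P3=35  P4=12
Turnaround (C−A): P1=22  P2=23  P3=32  P4=12
Turnaround = completion − arrival: P1=22, P2=23, P3=32, P4=12
Total turnaround = 22 + 23 + 32 + 12 = 89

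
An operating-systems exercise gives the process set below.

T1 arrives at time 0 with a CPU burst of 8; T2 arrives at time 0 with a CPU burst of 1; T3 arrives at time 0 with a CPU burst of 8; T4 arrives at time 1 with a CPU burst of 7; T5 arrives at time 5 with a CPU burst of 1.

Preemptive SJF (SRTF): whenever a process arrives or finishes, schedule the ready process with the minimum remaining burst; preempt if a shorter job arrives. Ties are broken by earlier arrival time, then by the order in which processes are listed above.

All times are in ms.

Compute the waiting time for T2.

Timeline: | T2 0-1 | T4 1-5 | T5 5-6 | T4 6-9 | T1 9-17 | T3 17-25 |
Completion: T1=17  T2=1  T3=25  T4=9  T5=6
Turnaround (C−A): T1=17  T2=1  T3=25  T4=8  T5=1
Waiting(T2) = turnaround − burst = 1 − 1 = 0

0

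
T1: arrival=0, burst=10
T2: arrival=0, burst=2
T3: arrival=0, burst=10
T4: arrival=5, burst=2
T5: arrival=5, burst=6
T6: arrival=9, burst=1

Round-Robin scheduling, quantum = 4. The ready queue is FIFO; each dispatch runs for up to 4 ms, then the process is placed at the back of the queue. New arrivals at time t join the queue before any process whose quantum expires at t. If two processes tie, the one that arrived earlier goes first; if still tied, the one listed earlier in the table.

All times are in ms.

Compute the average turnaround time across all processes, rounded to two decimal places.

Gantt: | T1 0-4 | T2 4-6 | T3 6-10 | T1 10-14 | T4 14-16 | T5 16-20 | T6 20-21 | T3 21-25 | T1 25-27 | T5 27-29 | T3 29-31 |
Completion: T1=27  T2=6  T3=31  T4=16  T5=29  T6=21
Turnaround times: T1=27, T2=6, T3=31, T4=11, T5=24, T6=12
Average turnaround = (27+6+31+11+24+12) / 6 = 111/6 = 18.50

18.50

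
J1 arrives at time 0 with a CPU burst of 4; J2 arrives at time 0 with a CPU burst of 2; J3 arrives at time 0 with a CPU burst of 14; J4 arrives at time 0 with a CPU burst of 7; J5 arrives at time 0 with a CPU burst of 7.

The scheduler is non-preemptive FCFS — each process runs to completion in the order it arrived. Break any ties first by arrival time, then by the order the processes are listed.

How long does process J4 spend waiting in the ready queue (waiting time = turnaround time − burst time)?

20

Gantt: | J1 0-4 | J2 4-6 | J3 6-20 | J4 20-27 | J5 27-34 |
Completion: J1=4  J2=6  J3=20  J4=27  J5=34
Turnaround (C−A): J1=4  J2=6  J3=20  J4=27  J5=34
Waiting(J4) = turnaround − burst = 27 − 7 = 20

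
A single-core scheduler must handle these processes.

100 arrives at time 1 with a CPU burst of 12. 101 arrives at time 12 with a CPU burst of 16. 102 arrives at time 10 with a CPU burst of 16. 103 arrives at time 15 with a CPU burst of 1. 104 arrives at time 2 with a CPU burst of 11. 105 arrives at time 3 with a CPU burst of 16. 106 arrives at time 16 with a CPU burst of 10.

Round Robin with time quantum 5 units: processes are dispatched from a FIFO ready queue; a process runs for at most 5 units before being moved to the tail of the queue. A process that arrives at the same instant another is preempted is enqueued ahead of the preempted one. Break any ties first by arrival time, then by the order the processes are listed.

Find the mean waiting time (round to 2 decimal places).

Gantt: | idle 0-1 | 100 1-6 | 104 6-11 | 105 11-16 | 100 16-21 | 102 21-26 | 104 26-31 | 101 31-36 | 103 36-37 | 106 37-42 | 105 42-47 | 100 47-49 | 102 49-54 | 104 54-55 | 101 55-60 | 106 60-65 | 105 65-70 | 102 70-75 | 101 75-80 | 105 80-81 | 102 81-82 | 101 82-83 |
Completion: 100=49  101=83  102=82  103=37  104=55  105=81  106=65
Waiting times: 100=36, 101=55, 102=56, 103=21, 104=42, 105=62, 106=39
Average waiting = (36+55+56+21+42+62+39) / 7 = 311/7 = 44.43

44.43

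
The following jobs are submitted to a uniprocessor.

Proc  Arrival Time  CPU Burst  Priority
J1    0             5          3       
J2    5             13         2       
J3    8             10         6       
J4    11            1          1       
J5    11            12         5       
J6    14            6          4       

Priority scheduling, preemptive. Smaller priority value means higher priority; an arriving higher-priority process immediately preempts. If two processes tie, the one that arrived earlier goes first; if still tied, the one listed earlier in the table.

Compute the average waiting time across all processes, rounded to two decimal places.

Schedule: | J1 0-5 | J2 5-11 | J4 11-12 | J2 12-19 | J6 19-25 | J5 25-37 | J3 37-47 |
Completion: J1=5  J2=19  J3=47  J4=12  J5=37  J6=25
Turnaround (C−A): J1=5  J2=14  J3=39  J4=1  J5=26  J6=11
Waiting times: J1=0, J2=1, J3=29, J4=0, J5=14, J6=5
Average waiting = (0+1+29+0+14+5) / 6 = 49/6 = 8.17

8.17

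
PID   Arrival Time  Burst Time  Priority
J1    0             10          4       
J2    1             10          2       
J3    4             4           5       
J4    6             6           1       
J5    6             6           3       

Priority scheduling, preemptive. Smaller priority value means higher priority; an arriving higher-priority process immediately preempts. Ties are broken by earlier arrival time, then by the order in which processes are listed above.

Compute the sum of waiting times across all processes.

67

Timeline: | J1 0-1 | J2 1-6 | J4 6-12 | J2 12-17 | J5 17-23 | J1 23-32 | J3 32-36 |
Completion: J1=32  J2=17  J3=36  J4=12  J5=23
Waiting = turnaround − burst: J1=22, J2=6, J3=28, J4=0, J5=11
Total waiting = 22 + 6 + 28 + 0 + 11 = 67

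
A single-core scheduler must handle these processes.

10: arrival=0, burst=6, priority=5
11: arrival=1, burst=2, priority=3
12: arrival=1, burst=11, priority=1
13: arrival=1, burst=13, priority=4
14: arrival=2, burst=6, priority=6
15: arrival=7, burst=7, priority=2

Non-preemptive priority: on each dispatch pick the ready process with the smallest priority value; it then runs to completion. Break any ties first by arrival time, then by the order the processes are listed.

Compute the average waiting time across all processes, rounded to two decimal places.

Timeline: | 10 0-6 | 12 6-17 | 15 17-24 | 11 24-26 | 13 26-39 | 14 39-45 |
Completion: 10=6  11=26  12=17  13=39  14=45  15=24
Turnaround (C−A): 10=6  11=25  12=16  13=38  14=43  15=17
Waiting times: 10=0, 11=23, 12=5, 13=25, 14=37, 15=10
Average waiting = (0+23+5+25+37+10) / 6 = 100/6 = 16.67

16.67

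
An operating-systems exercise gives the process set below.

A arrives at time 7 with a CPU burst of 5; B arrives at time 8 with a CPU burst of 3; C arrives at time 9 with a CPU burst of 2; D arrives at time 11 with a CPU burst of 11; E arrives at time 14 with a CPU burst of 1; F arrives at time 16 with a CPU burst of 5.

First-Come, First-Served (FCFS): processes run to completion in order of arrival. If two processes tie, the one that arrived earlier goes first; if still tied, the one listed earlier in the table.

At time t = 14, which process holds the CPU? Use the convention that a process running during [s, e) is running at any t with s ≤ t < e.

B

Timeline: | idle 0-7 | A 7-12 | B 12-15 | C 15-17 | D 17-28 | E 28-29 | F 29-34 |
Completion: A=12  B=15  C=17  D=28  E=29  F=34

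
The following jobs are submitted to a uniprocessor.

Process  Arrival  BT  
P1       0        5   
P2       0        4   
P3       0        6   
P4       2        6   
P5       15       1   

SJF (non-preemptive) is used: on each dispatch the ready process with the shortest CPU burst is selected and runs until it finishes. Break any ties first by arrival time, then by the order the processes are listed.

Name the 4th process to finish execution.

Gantt: | P2 0-4 | P1 4-9 | P3 9-15 | P5 15-16 | P4 16-22 |
Completion: P1=9  P2=4  P3=15  P4=22  P5=16
Turnaround (C−A): P1=9  P2=4  P3=15  P4=20  P5=1
Finish order: P2 → P1 → P3 → P5 → P4

P5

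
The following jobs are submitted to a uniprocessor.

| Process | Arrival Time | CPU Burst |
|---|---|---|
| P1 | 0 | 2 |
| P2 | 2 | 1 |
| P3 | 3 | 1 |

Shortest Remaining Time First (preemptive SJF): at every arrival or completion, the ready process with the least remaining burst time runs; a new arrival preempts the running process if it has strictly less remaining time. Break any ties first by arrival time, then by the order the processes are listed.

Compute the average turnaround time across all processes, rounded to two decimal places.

1.33

Schedule: | P1 0-2 | P2 2-3 | P3 3-4 |
Completion: P1=2  P2=3  P3=4
Turnaround (C−A): P1=2  P2=1  P3=1
Turnaround times: P1=2, P2=1, P3=1
Average turnaround = (2+1+1) / 3 = 4/3 = 1.33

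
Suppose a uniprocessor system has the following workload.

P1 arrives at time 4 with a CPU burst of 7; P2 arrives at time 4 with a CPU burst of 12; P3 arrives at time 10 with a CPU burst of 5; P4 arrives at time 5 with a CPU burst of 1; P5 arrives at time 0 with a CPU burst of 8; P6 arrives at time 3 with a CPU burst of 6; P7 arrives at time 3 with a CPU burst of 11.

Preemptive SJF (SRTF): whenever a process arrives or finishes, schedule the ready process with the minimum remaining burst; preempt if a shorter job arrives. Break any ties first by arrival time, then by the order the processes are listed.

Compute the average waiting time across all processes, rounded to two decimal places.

Timeline: | P5 0-5 | P4 5-6 | P5 6-9 | P6 9-15 | P3 15-20 | P1 20-27 | P7 27-38 | P2 38-50 |
Completion: P1=27  P2=50  P3=20  P4=6  P5=9  P6=15  P7=38
Turnaround (C−A): P1=23  P2=46  P3=10  P4=1  P5=9  P6=12  P7=35
Waiting times: P1=16, P2=34, P3=5, P4=0, P5=1, P6=6, P7=24
Average waiting = (16+34+5+0+1+6+24) / 7 = 86/7 = 12.29

12.29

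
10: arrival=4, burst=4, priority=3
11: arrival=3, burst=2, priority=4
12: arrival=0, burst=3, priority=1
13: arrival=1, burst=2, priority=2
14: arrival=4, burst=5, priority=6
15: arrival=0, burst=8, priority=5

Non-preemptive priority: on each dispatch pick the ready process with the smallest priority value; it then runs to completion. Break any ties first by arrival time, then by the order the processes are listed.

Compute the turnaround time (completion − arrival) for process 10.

5

Timeline: | 12 0-3 | 13 3-5 | 10 5-9 | 11 9-11 | 15 11-19 | 14 19-24 |
Completion: 10=9  11=11  12=3  13=5  14=24  15=19
Turnaround (C−A): 10=5  11=8  12=3  13=4  14=20  15=19
Turnaround(10) = completion − arrival = 9 − 4 = 5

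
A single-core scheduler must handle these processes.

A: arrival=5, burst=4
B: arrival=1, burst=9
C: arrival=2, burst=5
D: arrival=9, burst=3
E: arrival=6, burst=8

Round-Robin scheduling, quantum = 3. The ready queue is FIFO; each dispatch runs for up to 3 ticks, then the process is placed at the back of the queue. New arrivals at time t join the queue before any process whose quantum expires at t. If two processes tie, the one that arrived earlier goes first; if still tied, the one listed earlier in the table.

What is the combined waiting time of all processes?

Schedule: | idle 0-1 | B 1-4 | C 4-7 | B 7-10 | A 10-13 | E 13-16 | C 16-18 | D 18-21 | B 21-24 | A 24-25 | E 25-30 |
Completion: A=25  B=24  C=18  D=21  E=30
Turnaround (C−A): A=20  B=23  C=16  D=12  E=24
Waiting = turnaround − burst: A=16, B=14, C=11, D=9, E=16
Total waiting = 16 + 14 + 11 + 9 + 16 = 66

66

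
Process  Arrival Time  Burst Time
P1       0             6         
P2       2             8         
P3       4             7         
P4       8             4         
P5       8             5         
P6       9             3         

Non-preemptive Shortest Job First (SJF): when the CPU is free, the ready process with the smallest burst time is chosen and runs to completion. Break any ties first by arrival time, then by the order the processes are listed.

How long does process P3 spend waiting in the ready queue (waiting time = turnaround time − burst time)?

2

Schedule: | P1 0-6 | P3 6-13 | P6 13-16 | P4 16-20 | P5 20-25 | P2 25-33 |
Completion: P1=6  P2=33  P3=13  P4=20  P5=25  P6=16
Turnaround (C−A): P1=6  P2=31  P3=9  P4=12  P5=17  P6=7
Waiting(P3) = turnaround − burst = 9 − 7 = 2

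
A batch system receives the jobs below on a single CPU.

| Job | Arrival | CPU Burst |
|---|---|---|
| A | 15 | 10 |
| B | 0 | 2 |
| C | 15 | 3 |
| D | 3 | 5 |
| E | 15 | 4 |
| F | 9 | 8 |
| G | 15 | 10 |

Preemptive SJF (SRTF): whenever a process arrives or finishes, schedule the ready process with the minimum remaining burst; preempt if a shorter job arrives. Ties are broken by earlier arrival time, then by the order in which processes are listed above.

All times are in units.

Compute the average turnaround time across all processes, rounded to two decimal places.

Gantt: | B 0-2 | idle 2-3 | D 3-8 | idle 8-9 | F 9-17 | C 17-20 | E 20-24 | A 24-34 | G 34-44 |
Completion: A=34  B=2  C=20  D=8  E=24  F=17  G=44
Turnaround (C−A): A=19  B=2  C=5  D=5  E=9  F=8  G=29
Turnaround times: A=19, B=2, C=5, D=5, E=9, F=8, G=29
Average turnaround = (19+2+5+5+9+8+29) / 7 = 77/7 = 11.00

11.00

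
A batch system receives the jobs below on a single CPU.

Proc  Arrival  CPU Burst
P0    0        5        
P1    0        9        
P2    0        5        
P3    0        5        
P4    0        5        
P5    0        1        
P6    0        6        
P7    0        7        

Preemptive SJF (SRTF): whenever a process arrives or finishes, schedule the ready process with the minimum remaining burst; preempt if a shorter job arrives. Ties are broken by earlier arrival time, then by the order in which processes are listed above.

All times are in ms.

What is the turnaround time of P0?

Gantt: | P5 0-1 | P0 1-6 | P2 6-11 | P3 11-16 | P4 16-21 | P6 21-27 | P7 27-34 | P1 34-43 |
Completion: P0=6  P1=43  P2=11  P3=16  P4=21  P5=1  P6=27  P7=34
Turnaround (C−A): P0=6  P1=43  P2=11  P3=16  P4=21  P5=1  P6=27  P7=34
Turnaround(P0) = completion − arrival = 6 − 0 = 6

6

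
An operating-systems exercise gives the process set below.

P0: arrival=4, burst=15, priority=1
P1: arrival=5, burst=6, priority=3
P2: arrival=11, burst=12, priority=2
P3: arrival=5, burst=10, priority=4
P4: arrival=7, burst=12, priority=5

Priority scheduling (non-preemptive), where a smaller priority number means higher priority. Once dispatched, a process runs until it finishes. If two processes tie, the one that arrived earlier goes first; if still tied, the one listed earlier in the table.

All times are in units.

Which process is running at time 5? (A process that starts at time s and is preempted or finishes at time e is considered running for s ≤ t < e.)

Gantt: | idle 0-4 | P0 4-19 | P2 19-31 | P1 31-37 | P3 37-47 | P4 47-59 |
Completion: P0=19  P1=37  P2=31  P3=47  P4=59
Turnaround (C−A): P0=15  P1=32  P2=20  P3=42  P4=52

P0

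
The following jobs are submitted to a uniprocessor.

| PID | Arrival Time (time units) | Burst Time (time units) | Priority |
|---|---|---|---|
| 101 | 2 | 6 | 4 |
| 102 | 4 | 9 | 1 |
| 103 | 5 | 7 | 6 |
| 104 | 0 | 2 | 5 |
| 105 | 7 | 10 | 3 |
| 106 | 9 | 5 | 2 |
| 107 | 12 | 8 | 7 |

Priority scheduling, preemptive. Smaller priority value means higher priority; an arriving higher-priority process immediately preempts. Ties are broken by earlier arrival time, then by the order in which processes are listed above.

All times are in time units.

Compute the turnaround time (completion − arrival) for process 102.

Timeline: | 104 0-2 | 101 2-4 | 102 4-13 | 106 13-18 | 105 18-28 | 101 28-32 | 103 32-39 | 107 39-47 |
Completion: 101=32  102=13  103=39  104=2  105=28  106=18  107=47
Turnaround (C−A): 101=30  102=9  103=34  104=2  105=21  106=9  107=35
Turnaround(102) = completion − arrival = 13 − 4 = 9

9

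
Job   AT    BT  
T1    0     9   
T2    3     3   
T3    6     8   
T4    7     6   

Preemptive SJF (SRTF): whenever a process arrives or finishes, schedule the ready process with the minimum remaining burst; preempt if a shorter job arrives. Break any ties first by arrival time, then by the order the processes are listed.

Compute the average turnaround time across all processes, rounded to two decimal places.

Schedule: | T1 0-3 | T2 3-6 | T1 6-12 | T4 12-18 | T3 18-26 |
Completion: T1=12  T2=6  T3=26  T4=18
Turnaround (C−A): T1=12  T2=3  T3=20  T4=11
Turnaround times: T1=12, T2=3, T3=20, T4=11
Average turnaround = (12+3+20+11) / 4 = 46/4 = 11.50

11.50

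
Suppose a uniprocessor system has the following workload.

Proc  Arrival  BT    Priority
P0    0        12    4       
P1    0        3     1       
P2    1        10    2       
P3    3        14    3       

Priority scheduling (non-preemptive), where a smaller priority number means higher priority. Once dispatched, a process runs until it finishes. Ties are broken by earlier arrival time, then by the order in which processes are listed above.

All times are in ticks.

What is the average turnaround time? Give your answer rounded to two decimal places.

19.50

Gantt: | P1 0-3 | P2 3-13 | P3 13-27 | P0 27-39 |
Completion: P0=39  P1=3  P2=13  P3=27
Turnaround (C−A): P0=39  P1=3  P2=12  P3=24
Turnaround times: P0=39, P1=3, P2=12, P3=24
Average turnaround = (39+3+12+24) / 4 = 78/4 = 19.50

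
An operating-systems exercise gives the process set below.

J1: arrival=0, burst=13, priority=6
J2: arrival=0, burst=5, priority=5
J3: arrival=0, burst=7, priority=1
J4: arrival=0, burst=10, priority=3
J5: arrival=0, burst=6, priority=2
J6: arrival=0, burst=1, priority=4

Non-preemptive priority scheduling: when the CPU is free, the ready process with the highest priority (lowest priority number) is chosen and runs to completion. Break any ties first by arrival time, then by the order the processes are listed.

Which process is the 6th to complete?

Schedule: | J3 0-7 | J5 7-13 | J4 13-23 | J6 23-24 | J2 24-29 | J1 29-42 |
Completion: J1=42  J2=29  J3=7  J4=23  J5=13  J6=24
Finish order: J3 → J5 → J4 → J6 → J2 → J1

J1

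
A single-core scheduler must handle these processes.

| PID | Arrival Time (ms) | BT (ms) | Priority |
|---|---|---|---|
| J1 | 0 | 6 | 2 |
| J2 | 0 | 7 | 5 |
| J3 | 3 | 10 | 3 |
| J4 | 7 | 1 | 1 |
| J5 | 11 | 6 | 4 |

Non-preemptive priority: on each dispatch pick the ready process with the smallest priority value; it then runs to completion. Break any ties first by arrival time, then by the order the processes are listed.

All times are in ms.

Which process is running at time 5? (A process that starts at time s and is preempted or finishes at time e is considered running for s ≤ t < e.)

J1

Schedule: | J1 0-6 | J3 6-16 | J4 16-17 | J5 17-23 | J2 23-30 |
Completion: J1=6  J2=30  J3=16  J4=17  J5=23
Turnaround (C−A): J1=6  J2=30  J3=13  J4=10  J5=12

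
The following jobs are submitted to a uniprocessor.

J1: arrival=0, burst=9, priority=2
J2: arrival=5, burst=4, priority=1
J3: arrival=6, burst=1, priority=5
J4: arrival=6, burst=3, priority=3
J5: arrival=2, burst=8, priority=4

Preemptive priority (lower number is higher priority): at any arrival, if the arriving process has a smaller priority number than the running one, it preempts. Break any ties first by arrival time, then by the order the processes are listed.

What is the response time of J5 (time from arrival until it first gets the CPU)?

Gantt: | J1 0-5 | J2 5-9 | J1 9-13 | J4 13-16 | J5 16-24 | J3 24-25 |
Completion: J1=13  J2=9  J3=25  J4=16  J5=24
Response(J5) = first start − arrival = 16 − 2 = 14

14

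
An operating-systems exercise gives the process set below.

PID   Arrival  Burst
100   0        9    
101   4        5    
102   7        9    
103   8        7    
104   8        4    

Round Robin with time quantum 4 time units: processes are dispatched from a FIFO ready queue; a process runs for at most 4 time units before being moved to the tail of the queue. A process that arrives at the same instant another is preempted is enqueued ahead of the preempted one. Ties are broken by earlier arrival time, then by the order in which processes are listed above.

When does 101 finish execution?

Schedule: | 100 0-4 | 101 4-8 | 100 8-12 | 102 12-16 | 103 16-20 | 104 20-24 | 101 24-25 | 100 25-26 | 102 26-30 | 103 30-33 | 102 33-34 |
Completion: 100=26  101=25  102=34  103=33  104=24
Turnaround (C−A): 100=26  101=21  102=27  103=25  104=16

25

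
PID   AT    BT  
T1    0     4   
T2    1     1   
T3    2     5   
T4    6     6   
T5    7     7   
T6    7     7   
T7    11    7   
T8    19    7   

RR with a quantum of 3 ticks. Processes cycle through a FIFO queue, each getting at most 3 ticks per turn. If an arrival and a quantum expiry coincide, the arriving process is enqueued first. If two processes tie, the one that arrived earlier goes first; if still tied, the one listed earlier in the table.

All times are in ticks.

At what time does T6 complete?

Schedule: | T1 0-3 | T2 3-4 | T3 4-7 | T1 7-8 | T4 8-11 | T5 11-14 | T6 14-17 | T3 17-19 | T7 19-22 | T4 22-25 | T5 25-28 | T6 28-31 | T8 31-34 | T7 34-37 | T5 37-38 | T6 38-39 | T8 39-42 | T7 42-43 | T8 43-44 |
Completion: T1=8  T2=4  T3=19  T4=25  T5=38  T6=39  T7=43  T8=44

39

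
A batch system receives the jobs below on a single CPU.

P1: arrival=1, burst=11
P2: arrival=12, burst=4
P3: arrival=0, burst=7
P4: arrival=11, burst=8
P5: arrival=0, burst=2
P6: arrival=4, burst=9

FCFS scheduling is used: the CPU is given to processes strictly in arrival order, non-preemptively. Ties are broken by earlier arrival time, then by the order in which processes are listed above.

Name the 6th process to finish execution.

Schedule: | P3 0-7 | P5 7-9 | P1 9-20 | P6 20-29 | P4 29-37 | P2 37-41 |
Completion: P1=20  P2=41  P3=7  P4=37  P5=9  P6=29
Turnaround (C−A): P1=19  P2=29  P3=7  P4=26  P5=9  P6=25
Finish order: P3 → P5 → P1 → P6 → P4 → P2

P2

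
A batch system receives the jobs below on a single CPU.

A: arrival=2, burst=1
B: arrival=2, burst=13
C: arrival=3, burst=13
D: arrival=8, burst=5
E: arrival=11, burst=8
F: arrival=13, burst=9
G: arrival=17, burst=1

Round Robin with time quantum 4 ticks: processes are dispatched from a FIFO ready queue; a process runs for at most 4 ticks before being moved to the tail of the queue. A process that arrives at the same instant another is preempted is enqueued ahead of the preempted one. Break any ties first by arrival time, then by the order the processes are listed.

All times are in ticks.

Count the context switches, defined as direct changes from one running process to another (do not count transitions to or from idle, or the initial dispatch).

Schedule: | idle 0-2 | A 2-3 | B 3-7 | C 7-11 | B 11-15 | D 15-19 | E 19-23 | C 23-27 | F 27-31 | B 31-35 | G 35-36 | D 36-37 | E 37-41 | C 41-45 | F 45-49 | B 49-50 | C 50-51 | F 51-52 |
Completion: A=3  B=50  C=51  D=37  E=41  F=52  G=36

16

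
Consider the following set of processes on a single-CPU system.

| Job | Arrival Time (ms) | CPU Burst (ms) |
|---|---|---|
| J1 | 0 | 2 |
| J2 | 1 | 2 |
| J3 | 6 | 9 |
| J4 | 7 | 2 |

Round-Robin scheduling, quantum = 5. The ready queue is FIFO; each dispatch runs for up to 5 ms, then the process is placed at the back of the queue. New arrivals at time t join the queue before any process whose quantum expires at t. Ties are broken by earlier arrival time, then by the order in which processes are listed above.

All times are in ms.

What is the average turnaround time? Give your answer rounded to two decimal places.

5.50

Schedule: | J1 0-2 | J2 2-4 | idle 4-6 | J3 6-11 | J4 11-13 | J3 13-17 |
Completion: J1=2  J2=4  J3=17  J4=13
Turnaround (C−A): J1=2  J2=3  J3=11  J4=6
Turnaround times: J1=2, J2=3, J3=11, J4=6
Average turnaround = (2+3+11+6) / 4 = 22/4 = 5.50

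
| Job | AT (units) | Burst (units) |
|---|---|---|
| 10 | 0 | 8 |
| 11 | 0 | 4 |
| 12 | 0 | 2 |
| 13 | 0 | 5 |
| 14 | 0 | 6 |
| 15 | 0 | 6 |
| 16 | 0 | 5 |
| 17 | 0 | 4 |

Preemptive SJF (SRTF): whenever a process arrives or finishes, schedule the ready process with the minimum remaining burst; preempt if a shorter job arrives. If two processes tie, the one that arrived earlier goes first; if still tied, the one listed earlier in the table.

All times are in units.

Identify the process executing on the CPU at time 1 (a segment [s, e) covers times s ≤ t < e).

Gantt: | 12 0-2 | 11 2-6 | 17 6-10 | 13 10-15 | 16 15-20 | 14 20-26 | 15 26-32 | 10 32-40 |
Completion: 10=40  11=6  12=2  13=15  14=26  15=32  16=20  17=10

12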